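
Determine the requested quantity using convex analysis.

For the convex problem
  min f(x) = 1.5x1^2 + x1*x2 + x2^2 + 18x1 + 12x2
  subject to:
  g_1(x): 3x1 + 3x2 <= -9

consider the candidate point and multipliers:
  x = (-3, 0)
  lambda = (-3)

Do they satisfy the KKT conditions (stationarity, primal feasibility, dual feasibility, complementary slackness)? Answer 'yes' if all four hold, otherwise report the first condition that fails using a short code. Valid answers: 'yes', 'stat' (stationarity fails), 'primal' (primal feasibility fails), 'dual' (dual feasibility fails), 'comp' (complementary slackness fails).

Gradient of f: grad f(x) = Q x + c = (9, 9)
Constraint values g_i(x) = a_i^T x - b_i:
  g_1((-3, 0)) = 0
Stationarity residual: grad f(x) + sum_i lambda_i a_i = (0, 0)
  -> stationarity OK
Primal feasibility (all g_i <= 0): OK
Dual feasibility (all lambda_i >= 0): FAILS
Complementary slackness (lambda_i * g_i(x) = 0 for all i): OK

Verdict: the first failing condition is dual_feasibility -> dual.

dual


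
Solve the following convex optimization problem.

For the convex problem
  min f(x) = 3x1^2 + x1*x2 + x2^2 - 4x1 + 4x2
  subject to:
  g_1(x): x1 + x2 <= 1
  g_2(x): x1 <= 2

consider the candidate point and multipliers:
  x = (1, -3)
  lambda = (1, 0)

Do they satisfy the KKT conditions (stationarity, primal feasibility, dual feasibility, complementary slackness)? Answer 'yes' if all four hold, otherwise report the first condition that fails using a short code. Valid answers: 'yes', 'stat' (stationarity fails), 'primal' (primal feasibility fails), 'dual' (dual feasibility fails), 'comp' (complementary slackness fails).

Gradient of f: grad f(x) = Q x + c = (-1, -1)
Constraint values g_i(x) = a_i^T x - b_i:
  g_1((1, -3)) = -3
  g_2((1, -3)) = -1
Stationarity residual: grad f(x) + sum_i lambda_i a_i = (0, 0)
  -> stationarity OK
Primal feasibility (all g_i <= 0): OK
Dual feasibility (all lambda_i >= 0): OK
Complementary slackness (lambda_i * g_i(x) = 0 for all i): FAILS

Verdict: the first failing condition is complementary_slackness -> comp.

comp


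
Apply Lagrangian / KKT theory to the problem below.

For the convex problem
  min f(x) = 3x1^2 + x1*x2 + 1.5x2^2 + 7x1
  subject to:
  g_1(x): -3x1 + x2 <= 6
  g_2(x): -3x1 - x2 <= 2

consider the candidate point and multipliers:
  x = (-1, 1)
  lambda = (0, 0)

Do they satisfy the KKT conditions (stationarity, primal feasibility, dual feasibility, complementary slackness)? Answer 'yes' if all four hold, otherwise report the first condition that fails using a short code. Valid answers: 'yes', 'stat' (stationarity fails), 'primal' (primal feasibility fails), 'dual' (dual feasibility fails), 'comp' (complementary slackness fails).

Gradient of f: grad f(x) = Q x + c = (2, 2)
Constraint values g_i(x) = a_i^T x - b_i:
  g_1((-1, 1)) = -2
  g_2((-1, 1)) = 0
Stationarity residual: grad f(x) + sum_i lambda_i a_i = (2, 2)
  -> stationarity FAILS
Primal feasibility (all g_i <= 0): OK
Dual feasibility (all lambda_i >= 0): OK
Complementary slackness (lambda_i * g_i(x) = 0 for all i): OK

Verdict: the first failing condition is stationarity -> stat.

stat


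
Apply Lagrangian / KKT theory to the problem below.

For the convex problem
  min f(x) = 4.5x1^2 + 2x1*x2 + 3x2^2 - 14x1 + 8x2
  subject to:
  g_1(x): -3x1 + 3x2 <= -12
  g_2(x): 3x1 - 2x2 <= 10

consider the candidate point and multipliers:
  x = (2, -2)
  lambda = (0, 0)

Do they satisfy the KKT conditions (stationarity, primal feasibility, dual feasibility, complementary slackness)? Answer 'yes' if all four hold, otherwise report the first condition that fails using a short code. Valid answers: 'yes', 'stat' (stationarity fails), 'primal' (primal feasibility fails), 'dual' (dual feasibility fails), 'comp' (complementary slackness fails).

Gradient of f: grad f(x) = Q x + c = (0, 0)
Constraint values g_i(x) = a_i^T x - b_i:
  g_1((2, -2)) = 0
  g_2((2, -2)) = 0
Stationarity residual: grad f(x) + sum_i lambda_i a_i = (0, 0)
  -> stationarity OK
Primal feasibility (all g_i <= 0): OK
Dual feasibility (all lambda_i >= 0): OK
Complementary slackness (lambda_i * g_i(x) = 0 for all i): OK

Verdict: yes, KKT holds.

yes


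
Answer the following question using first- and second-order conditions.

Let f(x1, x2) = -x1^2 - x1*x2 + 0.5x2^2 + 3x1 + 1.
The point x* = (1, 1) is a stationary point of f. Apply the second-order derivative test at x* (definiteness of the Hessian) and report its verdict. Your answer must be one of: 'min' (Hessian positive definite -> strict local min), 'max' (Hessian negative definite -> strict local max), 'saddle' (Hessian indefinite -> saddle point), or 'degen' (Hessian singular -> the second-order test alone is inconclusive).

Compute the Hessian H = grad^2 f:
  H = [[-2, -1], [-1, 1]]
Verify stationarity: grad f(x*) = H x* + g = (0, 0).
Eigenvalues of H: -2.3028, 1.3028.
Eigenvalues have mixed signs, so H is indefinite -> x* is a saddle point.

saddle


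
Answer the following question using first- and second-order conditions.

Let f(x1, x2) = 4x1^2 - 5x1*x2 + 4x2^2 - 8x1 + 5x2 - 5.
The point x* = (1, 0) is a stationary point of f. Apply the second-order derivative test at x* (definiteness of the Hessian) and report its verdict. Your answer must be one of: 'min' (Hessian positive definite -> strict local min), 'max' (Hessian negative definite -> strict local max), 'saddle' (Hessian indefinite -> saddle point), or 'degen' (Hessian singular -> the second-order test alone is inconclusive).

Compute the Hessian H = grad^2 f:
  H = [[8, -5], [-5, 8]]
Verify stationarity: grad f(x*) = H x* + g = (0, 0).
Eigenvalues of H: 3, 13.
Both eigenvalues > 0, so H is positive definite -> x* is a strict local min.

min


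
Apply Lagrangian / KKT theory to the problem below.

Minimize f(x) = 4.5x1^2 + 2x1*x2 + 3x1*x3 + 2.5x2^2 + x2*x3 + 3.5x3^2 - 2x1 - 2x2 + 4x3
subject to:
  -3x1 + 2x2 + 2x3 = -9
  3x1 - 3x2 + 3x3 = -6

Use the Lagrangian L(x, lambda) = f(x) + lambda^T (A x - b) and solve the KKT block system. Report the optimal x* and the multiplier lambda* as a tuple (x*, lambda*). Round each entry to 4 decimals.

Form the Lagrangian:
  L(x, lambda) = (1/2) x^T Q x + c^T x + lambda^T (A x - b)
Stationarity (grad_x L = 0): Q x + c + A^T lambda = 0.
Primal feasibility: A x = b.

This gives the KKT block system:
  [ Q   A^T ] [ x     ]   [-c ]
  [ A    0  ] [ lambda ] = [ b ]

Solving the linear system:
  x*      = (1.3795, 0.4744, -2.9051)
  lambda* = (2.8744, 1.9915)
  f(x*)   = 11.2449

x* = (1.3795, 0.4744, -2.9051), lambda* = (2.8744, 1.9915)


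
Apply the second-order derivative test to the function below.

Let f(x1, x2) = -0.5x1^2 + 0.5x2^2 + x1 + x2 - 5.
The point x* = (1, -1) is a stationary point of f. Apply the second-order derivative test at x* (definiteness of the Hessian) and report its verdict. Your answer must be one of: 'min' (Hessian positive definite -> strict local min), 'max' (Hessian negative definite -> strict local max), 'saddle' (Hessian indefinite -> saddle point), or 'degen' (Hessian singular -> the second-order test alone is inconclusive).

Compute the Hessian H = grad^2 f:
  H = [[-1, 0], [0, 1]]
Verify stationarity: grad f(x*) = H x* + g = (0, 0).
Eigenvalues of H: -1, 1.
Eigenvalues have mixed signs, so H is indefinite -> x* is a saddle point.

saddle


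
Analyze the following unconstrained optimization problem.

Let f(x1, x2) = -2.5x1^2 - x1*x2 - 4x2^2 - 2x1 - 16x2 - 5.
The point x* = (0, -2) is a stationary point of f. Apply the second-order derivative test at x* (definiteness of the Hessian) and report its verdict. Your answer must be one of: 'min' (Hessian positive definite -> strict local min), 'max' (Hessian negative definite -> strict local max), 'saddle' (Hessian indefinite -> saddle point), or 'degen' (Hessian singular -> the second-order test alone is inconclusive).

Compute the Hessian H = grad^2 f:
  H = [[-5, -1], [-1, -8]]
Verify stationarity: grad f(x*) = H x* + g = (0, 0).
Eigenvalues of H: -8.3028, -4.6972.
Both eigenvalues < 0, so H is negative definite -> x* is a strict local max.

max


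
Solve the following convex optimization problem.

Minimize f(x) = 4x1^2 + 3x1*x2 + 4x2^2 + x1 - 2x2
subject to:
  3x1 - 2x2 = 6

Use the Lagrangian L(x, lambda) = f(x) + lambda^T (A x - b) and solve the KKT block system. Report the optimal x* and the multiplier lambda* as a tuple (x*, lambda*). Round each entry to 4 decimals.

Form the Lagrangian:
  L(x, lambda) = (1/2) x^T Q x + c^T x + lambda^T (A x - b)
Stationarity (grad_x L = 0): Q x + c + A^T lambda = 0.
Primal feasibility: A x = b.

This gives the KKT block system:
  [ Q   A^T ] [ x     ]   [-c ]
  [ A    0  ] [ lambda ] = [ b ]

Solving the linear system:
  x*      = (1.3429, -0.9857)
  lambda* = (-2.9286)
  f(x*)   = 10.4429

x* = (1.3429, -0.9857), lambda* = (-2.9286)


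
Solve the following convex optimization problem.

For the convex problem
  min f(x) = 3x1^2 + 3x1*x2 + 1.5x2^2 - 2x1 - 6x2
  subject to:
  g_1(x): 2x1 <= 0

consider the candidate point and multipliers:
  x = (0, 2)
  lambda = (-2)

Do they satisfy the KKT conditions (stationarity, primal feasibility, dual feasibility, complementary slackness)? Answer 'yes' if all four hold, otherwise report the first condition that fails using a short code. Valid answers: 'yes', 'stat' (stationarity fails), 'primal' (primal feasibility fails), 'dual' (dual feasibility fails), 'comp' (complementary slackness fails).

Gradient of f: grad f(x) = Q x + c = (4, 0)
Constraint values g_i(x) = a_i^T x - b_i:
  g_1((0, 2)) = 0
Stationarity residual: grad f(x) + sum_i lambda_i a_i = (0, 0)
  -> stationarity OK
Primal feasibility (all g_i <= 0): OK
Dual feasibility (all lambda_i >= 0): FAILS
Complementary slackness (lambda_i * g_i(x) = 0 for all i): OK

Verdict: the first failing condition is dual_feasibility -> dual.

dual


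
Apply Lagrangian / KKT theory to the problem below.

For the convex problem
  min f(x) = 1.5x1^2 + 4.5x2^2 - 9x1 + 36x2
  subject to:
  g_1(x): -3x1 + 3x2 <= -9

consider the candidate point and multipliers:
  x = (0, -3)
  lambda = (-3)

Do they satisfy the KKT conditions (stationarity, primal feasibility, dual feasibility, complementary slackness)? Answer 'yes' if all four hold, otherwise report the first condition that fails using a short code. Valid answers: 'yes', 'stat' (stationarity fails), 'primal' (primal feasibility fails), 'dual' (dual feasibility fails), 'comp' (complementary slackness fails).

Gradient of f: grad f(x) = Q x + c = (-9, 9)
Constraint values g_i(x) = a_i^T x - b_i:
  g_1((0, -3)) = 0
Stationarity residual: grad f(x) + sum_i lambda_i a_i = (0, 0)
  -> stationarity OK
Primal feasibility (all g_i <= 0): OK
Dual feasibility (all lambda_i >= 0): FAILS
Complementary slackness (lambda_i * g_i(x) = 0 for all i): OK

Verdict: the first failing condition is dual_feasibility -> dual.

dual


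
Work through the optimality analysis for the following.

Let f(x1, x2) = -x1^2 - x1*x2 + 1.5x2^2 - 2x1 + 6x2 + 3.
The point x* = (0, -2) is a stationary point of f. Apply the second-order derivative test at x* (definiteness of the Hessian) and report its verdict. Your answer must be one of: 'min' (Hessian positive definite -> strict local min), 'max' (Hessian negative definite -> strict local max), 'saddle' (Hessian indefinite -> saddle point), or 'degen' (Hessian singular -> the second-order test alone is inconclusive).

Compute the Hessian H = grad^2 f:
  H = [[-2, -1], [-1, 3]]
Verify stationarity: grad f(x*) = H x* + g = (0, 0).
Eigenvalues of H: -2.1926, 3.1926.
Eigenvalues have mixed signs, so H is indefinite -> x* is a saddle point.

saddle


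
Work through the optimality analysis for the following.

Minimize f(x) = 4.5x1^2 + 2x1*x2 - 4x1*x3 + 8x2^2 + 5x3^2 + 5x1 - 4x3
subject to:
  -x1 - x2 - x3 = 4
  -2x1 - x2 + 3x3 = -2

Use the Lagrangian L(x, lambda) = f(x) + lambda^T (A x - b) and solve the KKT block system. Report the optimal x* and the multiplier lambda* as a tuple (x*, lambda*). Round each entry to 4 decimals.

Form the Lagrangian:
  L(x, lambda) = (1/2) x^T Q x + c^T x + lambda^T (A x - b)
Stationarity (grad_x L = 0): Q x + c + A^T lambda = 0.
Primal feasibility: A x = b.

This gives the KKT block system:
  [ Q   A^T ] [ x     ]   [-c ]
  [ A    0  ] [ lambda ] = [ b ]

Solving the linear system:
  x*      = (-1.8552, -0.181, -1.9638)
  lambda* = (-9.009, 2.4027)
  f(x*)   = 19.7104

x* = (-1.8552, -0.181, -1.9638), lambda* = (-9.009, 2.4027)


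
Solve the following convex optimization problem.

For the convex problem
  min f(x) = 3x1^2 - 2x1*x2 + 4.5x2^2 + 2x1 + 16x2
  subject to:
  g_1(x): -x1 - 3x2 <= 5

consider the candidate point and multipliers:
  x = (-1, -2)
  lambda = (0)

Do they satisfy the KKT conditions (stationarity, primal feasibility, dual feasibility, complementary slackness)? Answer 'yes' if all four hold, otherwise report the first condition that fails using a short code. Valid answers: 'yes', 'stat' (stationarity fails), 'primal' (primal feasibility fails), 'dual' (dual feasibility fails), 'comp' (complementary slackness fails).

Gradient of f: grad f(x) = Q x + c = (0, 0)
Constraint values g_i(x) = a_i^T x - b_i:
  g_1((-1, -2)) = 2
Stationarity residual: grad f(x) + sum_i lambda_i a_i = (0, 0)
  -> stationarity OK
Primal feasibility (all g_i <= 0): FAILS
Dual feasibility (all lambda_i >= 0): OK
Complementary slackness (lambda_i * g_i(x) = 0 for all i): OK

Verdict: the first failing condition is primal_feasibility -> primal.

primal


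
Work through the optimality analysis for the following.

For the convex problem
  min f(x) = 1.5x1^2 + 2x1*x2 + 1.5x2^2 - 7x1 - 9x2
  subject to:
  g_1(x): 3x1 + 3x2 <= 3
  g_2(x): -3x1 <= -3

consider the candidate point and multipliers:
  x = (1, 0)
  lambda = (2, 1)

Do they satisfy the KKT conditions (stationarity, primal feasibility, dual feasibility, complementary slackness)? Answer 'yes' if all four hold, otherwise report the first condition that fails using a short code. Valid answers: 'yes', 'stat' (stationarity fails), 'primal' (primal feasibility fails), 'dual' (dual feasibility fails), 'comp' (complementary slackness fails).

Gradient of f: grad f(x) = Q x + c = (-4, -7)
Constraint values g_i(x) = a_i^T x - b_i:
  g_1((1, 0)) = 0
  g_2((1, 0)) = 0
Stationarity residual: grad f(x) + sum_i lambda_i a_i = (-1, -1)
  -> stationarity FAILS
Primal feasibility (all g_i <= 0): OK
Dual feasibility (all lambda_i >= 0): OK
Complementary slackness (lambda_i * g_i(x) = 0 for all i): OK

Verdict: the first failing condition is stationarity -> stat.

stat


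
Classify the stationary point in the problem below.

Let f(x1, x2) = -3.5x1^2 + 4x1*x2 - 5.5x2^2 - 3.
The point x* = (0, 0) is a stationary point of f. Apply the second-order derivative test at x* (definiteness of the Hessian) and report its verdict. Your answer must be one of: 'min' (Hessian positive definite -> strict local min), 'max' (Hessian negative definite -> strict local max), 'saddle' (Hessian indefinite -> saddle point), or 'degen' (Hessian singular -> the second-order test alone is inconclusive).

Compute the Hessian H = grad^2 f:
  H = [[-7, 4], [4, -11]]
Verify stationarity: grad f(x*) = H x* + g = (0, 0).
Eigenvalues of H: -13.4721, -4.5279.
Both eigenvalues < 0, so H is negative definite -> x* is a strict local max.

max


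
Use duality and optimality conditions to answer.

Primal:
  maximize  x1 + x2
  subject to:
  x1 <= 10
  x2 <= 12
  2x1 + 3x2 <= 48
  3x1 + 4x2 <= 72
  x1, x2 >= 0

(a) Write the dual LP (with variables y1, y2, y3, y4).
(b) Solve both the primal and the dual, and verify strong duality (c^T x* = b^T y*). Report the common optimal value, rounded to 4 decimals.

The standard primal-dual pair for 'max c^T x s.t. A x <= b, x >= 0' is:
  Dual:  min b^T y  s.t.  A^T y >= c,  y >= 0.

So the dual LP is:
  minimize  10y1 + 12y2 + 48y3 + 72y4
  subject to:
    y1 + 2y3 + 3y4 >= 1
    y2 + 3y3 + 4y4 >= 1
    y1, y2, y3, y4 >= 0

Solving the primal: x* = (10, 9.3333).
  primal value c^T x* = 19.3333.
Solving the dual: y* = (0.3333, 0, 0.3333, 0).
  dual value b^T y* = 19.3333.
Strong duality: c^T x* = b^T y*. Confirmed.

19.3333


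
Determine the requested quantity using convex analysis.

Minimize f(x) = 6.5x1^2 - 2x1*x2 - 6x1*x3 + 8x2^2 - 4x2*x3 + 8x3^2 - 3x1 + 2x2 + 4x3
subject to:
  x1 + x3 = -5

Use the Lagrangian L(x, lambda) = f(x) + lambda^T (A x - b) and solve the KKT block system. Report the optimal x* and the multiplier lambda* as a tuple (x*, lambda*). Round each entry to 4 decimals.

Form the Lagrangian:
  L(x, lambda) = (1/2) x^T Q x + c^T x + lambda^T (A x - b)
Stationarity (grad_x L = 0): Q x + c + A^T lambda = 0.
Primal feasibility: A x = b.

This gives the KKT block system:
  [ Q   A^T ] [ x     ]   [-c ]
  [ A    0  ] [ lambda ] = [ b ]

Solving the linear system:
  x*      = (-2.4601, -1.0675, -2.5399)
  lambda* = (17.6074)
  f(x*)   = 41.5613

x* = (-2.4601, -1.0675, -2.5399), lambda* = (17.6074)


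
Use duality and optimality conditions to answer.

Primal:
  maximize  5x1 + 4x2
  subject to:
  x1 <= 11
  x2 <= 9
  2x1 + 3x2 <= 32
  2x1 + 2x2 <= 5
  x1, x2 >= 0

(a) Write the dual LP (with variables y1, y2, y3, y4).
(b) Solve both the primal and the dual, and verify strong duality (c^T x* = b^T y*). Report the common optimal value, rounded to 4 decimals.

The standard primal-dual pair for 'max c^T x s.t. A x <= b, x >= 0' is:
  Dual:  min b^T y  s.t.  A^T y >= c,  y >= 0.

So the dual LP is:
  minimize  11y1 + 9y2 + 32y3 + 5y4
  subject to:
    y1 + 2y3 + 2y4 >= 5
    y2 + 3y3 + 2y4 >= 4
    y1, y2, y3, y4 >= 0

Solving the primal: x* = (2.5, 0).
  primal value c^T x* = 12.5.
Solving the dual: y* = (0, 0, 0, 2.5).
  dual value b^T y* = 12.5.
Strong duality: c^T x* = b^T y*. Confirmed.

12.5


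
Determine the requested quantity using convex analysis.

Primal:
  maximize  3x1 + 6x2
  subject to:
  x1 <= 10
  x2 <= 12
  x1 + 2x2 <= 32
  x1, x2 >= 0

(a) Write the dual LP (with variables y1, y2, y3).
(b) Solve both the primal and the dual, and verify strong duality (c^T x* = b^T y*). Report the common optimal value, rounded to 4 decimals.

The standard primal-dual pair for 'max c^T x s.t. A x <= b, x >= 0' is:
  Dual:  min b^T y  s.t.  A^T y >= c,  y >= 0.

So the dual LP is:
  minimize  10y1 + 12y2 + 32y3
  subject to:
    y1 + y3 >= 3
    y2 + 2y3 >= 6
    y1, y2, y3 >= 0

Solving the primal: x* = (8, 12).
  primal value c^T x* = 96.
Solving the dual: y* = (0, 0, 3).
  dual value b^T y* = 96.
Strong duality: c^T x* = b^T y*. Confirmed.

96


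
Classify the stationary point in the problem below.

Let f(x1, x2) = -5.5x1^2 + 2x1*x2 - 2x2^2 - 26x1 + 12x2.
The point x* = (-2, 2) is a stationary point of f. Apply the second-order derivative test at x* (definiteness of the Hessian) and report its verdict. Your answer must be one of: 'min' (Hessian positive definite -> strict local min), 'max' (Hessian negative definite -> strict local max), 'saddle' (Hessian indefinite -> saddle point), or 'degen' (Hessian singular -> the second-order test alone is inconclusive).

Compute the Hessian H = grad^2 f:
  H = [[-11, 2], [2, -4]]
Verify stationarity: grad f(x*) = H x* + g = (0, 0).
Eigenvalues of H: -11.5311, -3.4689.
Both eigenvalues < 0, so H is negative definite -> x* is a strict local max.

max


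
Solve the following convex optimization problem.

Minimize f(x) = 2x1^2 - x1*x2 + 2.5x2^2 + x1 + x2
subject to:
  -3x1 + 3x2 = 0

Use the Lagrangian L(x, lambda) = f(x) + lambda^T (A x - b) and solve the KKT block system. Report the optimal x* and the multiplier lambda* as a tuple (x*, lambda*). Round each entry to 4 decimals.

Form the Lagrangian:
  L(x, lambda) = (1/2) x^T Q x + c^T x + lambda^T (A x - b)
Stationarity (grad_x L = 0): Q x + c + A^T lambda = 0.
Primal feasibility: A x = b.

This gives the KKT block system:
  [ Q   A^T ] [ x     ]   [-c ]
  [ A    0  ] [ lambda ] = [ b ]

Solving the linear system:
  x*      = (-0.2857, -0.2857)
  lambda* = (0.0476)
  f(x*)   = -0.2857

x* = (-0.2857, -0.2857), lambda* = (0.0476)


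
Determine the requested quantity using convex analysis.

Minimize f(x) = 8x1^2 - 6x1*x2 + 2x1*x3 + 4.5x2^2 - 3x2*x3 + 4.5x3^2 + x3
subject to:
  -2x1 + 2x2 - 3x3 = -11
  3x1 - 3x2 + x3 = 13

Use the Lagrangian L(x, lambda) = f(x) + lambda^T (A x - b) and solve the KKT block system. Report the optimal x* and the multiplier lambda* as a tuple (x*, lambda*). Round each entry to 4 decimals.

Form the Lagrangian:
  L(x, lambda) = (1/2) x^T Q x + c^T x + lambda^T (A x - b)
Stationarity (grad_x L = 0): Q x + c + A^T lambda = 0.
Primal feasibility: A x = b.

This gives the KKT block system:
  [ Q   A^T ] [ x     ]   [-c ]
  [ A    0  ] [ lambda ] = [ b ]

Solving the linear system:
  x*      = (1, -3, 1)
  lambda* = (3.8571, -9.4286)
  f(x*)   = 83

x* = (1, -3, 1), lambda* = (3.8571, -9.4286)


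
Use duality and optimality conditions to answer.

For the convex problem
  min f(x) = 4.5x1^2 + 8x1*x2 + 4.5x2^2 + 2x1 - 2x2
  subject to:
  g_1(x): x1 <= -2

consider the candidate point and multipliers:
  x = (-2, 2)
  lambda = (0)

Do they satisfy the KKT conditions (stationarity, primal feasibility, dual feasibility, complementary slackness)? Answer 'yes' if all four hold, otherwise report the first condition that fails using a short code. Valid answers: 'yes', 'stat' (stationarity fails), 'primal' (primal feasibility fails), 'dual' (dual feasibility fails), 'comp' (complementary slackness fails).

Gradient of f: grad f(x) = Q x + c = (0, 0)
Constraint values g_i(x) = a_i^T x - b_i:
  g_1((-2, 2)) = 0
Stationarity residual: grad f(x) + sum_i lambda_i a_i = (0, 0)
  -> stationarity OK
Primal feasibility (all g_i <= 0): OK
Dual feasibility (all lambda_i >= 0): OK
Complementary slackness (lambda_i * g_i(x) = 0 for all i): OK

Verdict: yes, KKT holds.

yes


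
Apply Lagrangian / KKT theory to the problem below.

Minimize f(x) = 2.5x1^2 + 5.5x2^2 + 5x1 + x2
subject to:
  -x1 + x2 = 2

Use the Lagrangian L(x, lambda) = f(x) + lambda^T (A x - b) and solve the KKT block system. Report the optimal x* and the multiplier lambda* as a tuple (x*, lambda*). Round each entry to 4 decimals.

Form the Lagrangian:
  L(x, lambda) = (1/2) x^T Q x + c^T x + lambda^T (A x - b)
Stationarity (grad_x L = 0): Q x + c + A^T lambda = 0.
Primal feasibility: A x = b.

This gives the KKT block system:
  [ Q   A^T ] [ x     ]   [-c ]
  [ A    0  ] [ lambda ] = [ b ]

Solving the linear system:
  x*      = (-1.75, 0.25)
  lambda* = (-3.75)
  f(x*)   = -0.5

x* = (-1.75, 0.25), lambda* = (-3.75)


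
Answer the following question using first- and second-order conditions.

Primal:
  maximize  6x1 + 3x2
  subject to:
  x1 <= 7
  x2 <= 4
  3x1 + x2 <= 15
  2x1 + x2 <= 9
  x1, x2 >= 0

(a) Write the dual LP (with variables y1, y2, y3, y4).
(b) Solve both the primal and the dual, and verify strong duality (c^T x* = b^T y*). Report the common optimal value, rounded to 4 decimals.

The standard primal-dual pair for 'max c^T x s.t. A x <= b, x >= 0' is:
  Dual:  min b^T y  s.t.  A^T y >= c,  y >= 0.

So the dual LP is:
  minimize  7y1 + 4y2 + 15y3 + 9y4
  subject to:
    y1 + 3y3 + 2y4 >= 6
    y2 + y3 + y4 >= 3
    y1, y2, y3, y4 >= 0

Solving the primal: x* = (4.5, 0).
  primal value c^T x* = 27.
Solving the dual: y* = (0, 0, 0, 3).
  dual value b^T y* = 27.
Strong duality: c^T x* = b^T y*. Confirmed.

27


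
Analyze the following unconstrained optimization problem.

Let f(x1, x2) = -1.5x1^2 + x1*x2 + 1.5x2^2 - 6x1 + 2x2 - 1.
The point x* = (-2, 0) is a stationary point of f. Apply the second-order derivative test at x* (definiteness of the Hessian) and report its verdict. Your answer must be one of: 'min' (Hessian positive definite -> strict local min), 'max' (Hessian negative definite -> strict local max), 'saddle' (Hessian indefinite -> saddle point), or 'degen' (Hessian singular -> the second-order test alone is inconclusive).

Compute the Hessian H = grad^2 f:
  H = [[-3, 1], [1, 3]]
Verify stationarity: grad f(x*) = H x* + g = (0, 0).
Eigenvalues of H: -3.1623, 3.1623.
Eigenvalues have mixed signs, so H is indefinite -> x* is a saddle point.

saddle


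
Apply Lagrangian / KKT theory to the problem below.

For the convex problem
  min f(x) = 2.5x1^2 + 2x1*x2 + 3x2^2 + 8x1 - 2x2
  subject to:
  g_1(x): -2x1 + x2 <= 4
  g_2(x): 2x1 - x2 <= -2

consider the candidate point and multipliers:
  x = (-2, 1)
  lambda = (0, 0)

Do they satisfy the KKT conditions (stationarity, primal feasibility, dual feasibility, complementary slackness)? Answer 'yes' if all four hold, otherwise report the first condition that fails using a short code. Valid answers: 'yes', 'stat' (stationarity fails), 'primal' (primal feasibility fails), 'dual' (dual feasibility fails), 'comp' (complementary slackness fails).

Gradient of f: grad f(x) = Q x + c = (0, 0)
Constraint values g_i(x) = a_i^T x - b_i:
  g_1((-2, 1)) = 1
  g_2((-2, 1)) = -3
Stationarity residual: grad f(x) + sum_i lambda_i a_i = (0, 0)
  -> stationarity OK
Primal feasibility (all g_i <= 0): FAILS
Dual feasibility (all lambda_i >= 0): OK
Complementary slackness (lambda_i * g_i(x) = 0 for all i): OK

Verdict: the first failing condition is primal_feasibility -> primal.

primal


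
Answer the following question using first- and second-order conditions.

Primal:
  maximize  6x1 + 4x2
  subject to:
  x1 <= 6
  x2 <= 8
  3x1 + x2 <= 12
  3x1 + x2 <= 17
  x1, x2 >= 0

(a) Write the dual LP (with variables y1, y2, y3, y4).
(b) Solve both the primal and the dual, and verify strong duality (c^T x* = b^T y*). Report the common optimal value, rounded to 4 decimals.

The standard primal-dual pair for 'max c^T x s.t. A x <= b, x >= 0' is:
  Dual:  min b^T y  s.t.  A^T y >= c,  y >= 0.

So the dual LP is:
  minimize  6y1 + 8y2 + 12y3 + 17y4
  subject to:
    y1 + 3y3 + 3y4 >= 6
    y2 + y3 + y4 >= 4
    y1, y2, y3, y4 >= 0

Solving the primal: x* = (1.3333, 8).
  primal value c^T x* = 40.
Solving the dual: y* = (0, 2, 2, 0).
  dual value b^T y* = 40.
Strong duality: c^T x* = b^T y*. Confirmed.

40


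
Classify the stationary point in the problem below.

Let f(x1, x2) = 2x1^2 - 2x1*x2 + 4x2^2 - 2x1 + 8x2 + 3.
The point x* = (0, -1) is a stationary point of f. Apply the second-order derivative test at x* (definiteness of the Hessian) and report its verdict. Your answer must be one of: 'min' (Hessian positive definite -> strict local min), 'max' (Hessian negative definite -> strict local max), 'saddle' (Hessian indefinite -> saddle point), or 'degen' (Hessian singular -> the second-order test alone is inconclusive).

Compute the Hessian H = grad^2 f:
  H = [[4, -2], [-2, 8]]
Verify stationarity: grad f(x*) = H x* + g = (0, 0).
Eigenvalues of H: 3.1716, 8.8284.
Both eigenvalues > 0, so H is positive definite -> x* is a strict local min.

min


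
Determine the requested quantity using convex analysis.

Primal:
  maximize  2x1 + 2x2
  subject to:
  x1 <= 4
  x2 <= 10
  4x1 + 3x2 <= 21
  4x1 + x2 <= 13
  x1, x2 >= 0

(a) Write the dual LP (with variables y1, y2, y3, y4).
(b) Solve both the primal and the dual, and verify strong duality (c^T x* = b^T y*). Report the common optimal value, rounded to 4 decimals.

The standard primal-dual pair for 'max c^T x s.t. A x <= b, x >= 0' is:
  Dual:  min b^T y  s.t.  A^T y >= c,  y >= 0.

So the dual LP is:
  minimize  4y1 + 10y2 + 21y3 + 13y4
  subject to:
    y1 + 4y3 + 4y4 >= 2
    y2 + 3y3 + y4 >= 2
    y1, y2, y3, y4 >= 0

Solving the primal: x* = (0, 7).
  primal value c^T x* = 14.
Solving the dual: y* = (0, 0, 0.6667, 0).
  dual value b^T y* = 14.
Strong duality: c^T x* = b^T y*. Confirmed.

14


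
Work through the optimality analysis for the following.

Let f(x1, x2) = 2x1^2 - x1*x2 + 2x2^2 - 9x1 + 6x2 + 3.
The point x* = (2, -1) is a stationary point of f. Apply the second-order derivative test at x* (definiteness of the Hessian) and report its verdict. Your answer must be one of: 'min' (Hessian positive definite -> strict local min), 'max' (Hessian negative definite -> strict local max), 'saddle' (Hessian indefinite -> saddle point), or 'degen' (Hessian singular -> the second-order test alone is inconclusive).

Compute the Hessian H = grad^2 f:
  H = [[4, -1], [-1, 4]]
Verify stationarity: grad f(x*) = H x* + g = (0, 0).
Eigenvalues of H: 3, 5.
Both eigenvalues > 0, so H is positive definite -> x* is a strict local min.

min


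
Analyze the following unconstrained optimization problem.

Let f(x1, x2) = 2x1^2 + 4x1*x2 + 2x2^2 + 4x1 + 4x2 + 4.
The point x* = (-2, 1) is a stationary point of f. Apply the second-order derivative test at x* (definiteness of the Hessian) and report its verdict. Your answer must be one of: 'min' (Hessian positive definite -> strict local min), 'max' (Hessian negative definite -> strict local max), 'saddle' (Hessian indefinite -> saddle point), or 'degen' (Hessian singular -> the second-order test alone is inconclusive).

Compute the Hessian H = grad^2 f:
  H = [[4, 4], [4, 4]]
Verify stationarity: grad f(x*) = H x* + g = (0, 0).
Eigenvalues of H: 0, 8.
H has a zero eigenvalue (singular; positive semidefinite but not definite), so H is neither positive definite, negative definite, nor indefinite. The second-order test alone is inconclusive -> degen.
(Indeed, f is constant along the null direction of H through x*, so x* is not a strict local extremum.)

degen


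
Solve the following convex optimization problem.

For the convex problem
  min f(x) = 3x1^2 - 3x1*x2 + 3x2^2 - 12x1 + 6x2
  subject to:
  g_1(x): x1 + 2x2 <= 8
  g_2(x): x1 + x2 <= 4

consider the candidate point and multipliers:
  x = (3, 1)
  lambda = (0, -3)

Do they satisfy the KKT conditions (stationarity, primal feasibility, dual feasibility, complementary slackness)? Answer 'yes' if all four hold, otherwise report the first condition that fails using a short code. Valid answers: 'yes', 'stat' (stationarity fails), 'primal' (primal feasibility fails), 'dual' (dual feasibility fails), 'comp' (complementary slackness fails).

Gradient of f: grad f(x) = Q x + c = (3, 3)
Constraint values g_i(x) = a_i^T x - b_i:
  g_1((3, 1)) = -3
  g_2((3, 1)) = 0
Stationarity residual: grad f(x) + sum_i lambda_i a_i = (0, 0)
  -> stationarity OK
Primal feasibility (all g_i <= 0): OK
Dual feasibility (all lambda_i >= 0): FAILS
Complementary slackness (lambda_i * g_i(x) = 0 for all i): OK

Verdict: the first failing condition is dual_feasibility -> dual.

dual


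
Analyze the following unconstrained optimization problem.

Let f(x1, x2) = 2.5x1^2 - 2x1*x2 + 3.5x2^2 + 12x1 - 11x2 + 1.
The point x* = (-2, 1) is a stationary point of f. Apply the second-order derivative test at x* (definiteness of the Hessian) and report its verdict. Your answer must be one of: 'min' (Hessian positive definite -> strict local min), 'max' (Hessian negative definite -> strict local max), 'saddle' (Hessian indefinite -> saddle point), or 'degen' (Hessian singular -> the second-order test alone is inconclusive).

Compute the Hessian H = grad^2 f:
  H = [[5, -2], [-2, 7]]
Verify stationarity: grad f(x*) = H x* + g = (0, 0).
Eigenvalues of H: 3.7639, 8.2361.
Both eigenvalues > 0, so H is positive definite -> x* is a strict local min.

min


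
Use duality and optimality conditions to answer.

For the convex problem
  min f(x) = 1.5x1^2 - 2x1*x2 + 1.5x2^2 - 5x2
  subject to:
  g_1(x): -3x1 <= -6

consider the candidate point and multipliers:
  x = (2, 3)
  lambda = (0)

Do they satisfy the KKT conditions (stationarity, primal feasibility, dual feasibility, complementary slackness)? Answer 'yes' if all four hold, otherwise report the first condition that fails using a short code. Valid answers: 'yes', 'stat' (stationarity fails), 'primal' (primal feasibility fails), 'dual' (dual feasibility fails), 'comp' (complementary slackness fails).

Gradient of f: grad f(x) = Q x + c = (0, 0)
Constraint values g_i(x) = a_i^T x - b_i:
  g_1((2, 3)) = 0
Stationarity residual: grad f(x) + sum_i lambda_i a_i = (0, 0)
  -> stationarity OK
Primal feasibility (all g_i <= 0): OK
Dual feasibility (all lambda_i >= 0): OK
Complementary slackness (lambda_i * g_i(x) = 0 for all i): OK

Verdict: yes, KKT holds.

yes


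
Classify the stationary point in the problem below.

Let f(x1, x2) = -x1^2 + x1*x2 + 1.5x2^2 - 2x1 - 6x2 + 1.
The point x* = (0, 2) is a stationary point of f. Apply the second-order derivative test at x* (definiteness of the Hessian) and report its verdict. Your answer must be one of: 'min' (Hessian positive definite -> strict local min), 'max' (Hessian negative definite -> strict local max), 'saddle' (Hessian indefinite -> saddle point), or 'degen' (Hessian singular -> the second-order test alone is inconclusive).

Compute the Hessian H = grad^2 f:
  H = [[-2, 1], [1, 3]]
Verify stationarity: grad f(x*) = H x* + g = (0, 0).
Eigenvalues of H: -2.1926, 3.1926.
Eigenvalues have mixed signs, so H is indefinite -> x* is a saddle point.

saddle


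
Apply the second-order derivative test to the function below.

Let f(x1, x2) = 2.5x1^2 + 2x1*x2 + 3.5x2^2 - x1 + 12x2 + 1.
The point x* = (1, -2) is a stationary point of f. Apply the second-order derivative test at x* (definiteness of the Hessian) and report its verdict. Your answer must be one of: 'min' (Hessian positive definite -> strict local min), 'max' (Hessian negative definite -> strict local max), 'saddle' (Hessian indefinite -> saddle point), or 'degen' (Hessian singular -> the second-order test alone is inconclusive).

Compute the Hessian H = grad^2 f:
  H = [[5, 2], [2, 7]]
Verify stationarity: grad f(x*) = H x* + g = (0, 0).
Eigenvalues of H: 3.7639, 8.2361.
Both eigenvalues > 0, so H is positive definite -> x* is a strict local min.

min


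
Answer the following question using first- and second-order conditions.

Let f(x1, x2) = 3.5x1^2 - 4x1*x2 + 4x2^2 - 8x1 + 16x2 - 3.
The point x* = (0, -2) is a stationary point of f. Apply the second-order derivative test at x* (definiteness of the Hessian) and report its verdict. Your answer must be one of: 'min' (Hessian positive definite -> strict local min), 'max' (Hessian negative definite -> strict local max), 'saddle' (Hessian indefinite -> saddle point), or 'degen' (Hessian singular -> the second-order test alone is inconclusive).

Compute the Hessian H = grad^2 f:
  H = [[7, -4], [-4, 8]]
Verify stationarity: grad f(x*) = H x* + g = (0, 0).
Eigenvalues of H: 3.4689, 11.5311.
Both eigenvalues > 0, so H is positive definite -> x* is a strict local min.

min


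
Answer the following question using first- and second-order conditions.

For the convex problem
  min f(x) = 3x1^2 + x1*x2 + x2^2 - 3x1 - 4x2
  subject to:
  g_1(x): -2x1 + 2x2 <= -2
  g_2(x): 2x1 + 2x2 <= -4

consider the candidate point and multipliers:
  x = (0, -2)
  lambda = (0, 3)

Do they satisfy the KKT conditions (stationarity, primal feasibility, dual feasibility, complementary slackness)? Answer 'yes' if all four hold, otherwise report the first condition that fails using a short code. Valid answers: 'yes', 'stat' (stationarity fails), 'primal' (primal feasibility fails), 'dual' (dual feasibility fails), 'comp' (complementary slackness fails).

Gradient of f: grad f(x) = Q x + c = (-5, -8)
Constraint values g_i(x) = a_i^T x - b_i:
  g_1((0, -2)) = -2
  g_2((0, -2)) = 0
Stationarity residual: grad f(x) + sum_i lambda_i a_i = (1, -2)
  -> stationarity FAILS
Primal feasibility (all g_i <= 0): OK
Dual feasibility (all lambda_i >= 0): OK
Complementary slackness (lambda_i * g_i(x) = 0 for all i): OK

Verdict: the first failing condition is stationarity -> stat.

stat


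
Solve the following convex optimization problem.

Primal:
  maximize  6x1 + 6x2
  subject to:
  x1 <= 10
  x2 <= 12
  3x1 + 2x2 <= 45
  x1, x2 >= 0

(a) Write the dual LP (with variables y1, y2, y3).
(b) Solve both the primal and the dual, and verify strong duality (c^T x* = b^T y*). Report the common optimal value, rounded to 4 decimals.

The standard primal-dual pair for 'max c^T x s.t. A x <= b, x >= 0' is:
  Dual:  min b^T y  s.t.  A^T y >= c,  y >= 0.

So the dual LP is:
  minimize  10y1 + 12y2 + 45y3
  subject to:
    y1 + 3y3 >= 6
    y2 + 2y3 >= 6
    y1, y2, y3 >= 0

Solving the primal: x* = (7, 12).
  primal value c^T x* = 114.
Solving the dual: y* = (0, 2, 2).
  dual value b^T y* = 114.
Strong duality: c^T x* = b^T y*. Confirmed.

114


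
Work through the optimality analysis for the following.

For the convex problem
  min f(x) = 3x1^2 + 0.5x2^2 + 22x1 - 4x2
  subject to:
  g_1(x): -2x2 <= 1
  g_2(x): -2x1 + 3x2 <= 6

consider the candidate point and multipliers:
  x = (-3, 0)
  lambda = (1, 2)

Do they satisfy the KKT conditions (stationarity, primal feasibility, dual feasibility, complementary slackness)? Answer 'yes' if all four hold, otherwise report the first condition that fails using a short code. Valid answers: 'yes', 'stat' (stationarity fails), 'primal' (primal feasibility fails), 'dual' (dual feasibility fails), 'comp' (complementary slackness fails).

Gradient of f: grad f(x) = Q x + c = (4, -4)
Constraint values g_i(x) = a_i^T x - b_i:
  g_1((-3, 0)) = -1
  g_2((-3, 0)) = 0
Stationarity residual: grad f(x) + sum_i lambda_i a_i = (0, 0)
  -> stationarity OK
Primal feasibility (all g_i <= 0): OK
Dual feasibility (all lambda_i >= 0): OK
Complementary slackness (lambda_i * g_i(x) = 0 for all i): FAILS

Verdict: the first failing condition is complementary_slackness -> comp.

comp


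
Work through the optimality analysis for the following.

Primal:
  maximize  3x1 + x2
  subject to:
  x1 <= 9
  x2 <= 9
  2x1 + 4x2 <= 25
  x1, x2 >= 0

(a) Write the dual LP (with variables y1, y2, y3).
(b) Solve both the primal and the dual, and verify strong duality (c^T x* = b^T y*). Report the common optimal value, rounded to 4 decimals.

The standard primal-dual pair for 'max c^T x s.t. A x <= b, x >= 0' is:
  Dual:  min b^T y  s.t.  A^T y >= c,  y >= 0.

So the dual LP is:
  minimize  9y1 + 9y2 + 25y3
  subject to:
    y1 + 2y3 >= 3
    y2 + 4y3 >= 1
    y1, y2, y3 >= 0

Solving the primal: x* = (9, 1.75).
  primal value c^T x* = 28.75.
Solving the dual: y* = (2.5, 0, 0.25).
  dual value b^T y* = 28.75.
Strong duality: c^T x* = b^T y*. Confirmed.

28.75


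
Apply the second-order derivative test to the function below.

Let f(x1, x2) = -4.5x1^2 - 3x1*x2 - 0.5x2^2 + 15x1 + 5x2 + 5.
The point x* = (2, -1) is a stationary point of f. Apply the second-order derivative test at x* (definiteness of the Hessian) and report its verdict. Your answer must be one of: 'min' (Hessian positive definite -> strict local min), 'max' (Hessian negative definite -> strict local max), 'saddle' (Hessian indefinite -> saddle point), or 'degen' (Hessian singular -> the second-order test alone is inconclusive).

Compute the Hessian H = grad^2 f:
  H = [[-9, -3], [-3, -1]]
Verify stationarity: grad f(x*) = H x* + g = (0, 0).
Eigenvalues of H: -10, 0.
H has a zero eigenvalue (singular; negative semidefinite but not definite), so H is neither positive definite, negative definite, nor indefinite. The second-order test alone is inconclusive -> degen.
(Indeed, f is constant along the null direction of H through x*, so x* is not a strict local extremum.)

degen


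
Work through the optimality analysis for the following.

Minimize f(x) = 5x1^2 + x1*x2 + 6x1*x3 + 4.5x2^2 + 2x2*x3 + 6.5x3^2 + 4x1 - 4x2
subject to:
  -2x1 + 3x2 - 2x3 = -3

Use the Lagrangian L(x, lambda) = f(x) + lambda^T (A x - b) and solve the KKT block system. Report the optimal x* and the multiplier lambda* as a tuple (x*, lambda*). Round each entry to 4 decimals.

Form the Lagrangian:
  L(x, lambda) = (1/2) x^T Q x + c^T x + lambda^T (A x - b)
Stationarity (grad_x L = 0): Q x + c + A^T lambda = 0.
Primal feasibility: A x = b.

This gives the KKT block system:
  [ Q   A^T ] [ x     ]   [-c ]
  [ A    0  ] [ lambda ] = [ b ]

Solving the linear system:
  x*      = (-0.1051, -0.6657, 0.6065)
  lambda* = (2.9612)
  f(x*)   = 5.5631

x* = (-0.1051, -0.6657, 0.6065), lambda* = (2.9612)


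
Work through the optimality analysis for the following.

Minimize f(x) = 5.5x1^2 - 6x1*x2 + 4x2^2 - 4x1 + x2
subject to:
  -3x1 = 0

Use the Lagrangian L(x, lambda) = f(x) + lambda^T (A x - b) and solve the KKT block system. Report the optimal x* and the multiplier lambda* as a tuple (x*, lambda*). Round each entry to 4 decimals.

Form the Lagrangian:
  L(x, lambda) = (1/2) x^T Q x + c^T x + lambda^T (A x - b)
Stationarity (grad_x L = 0): Q x + c + A^T lambda = 0.
Primal feasibility: A x = b.

This gives the KKT block system:
  [ Q   A^T ] [ x     ]   [-c ]
  [ A    0  ] [ lambda ] = [ b ]

Solving the linear system:
  x*      = (0, -0.125)
  lambda* = (-1.0833)
  f(x*)   = -0.0625

x* = (0, -0.125), lambda* = (-1.0833)
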